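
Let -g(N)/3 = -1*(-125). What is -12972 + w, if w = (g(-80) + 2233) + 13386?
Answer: 2272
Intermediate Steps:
g(N) = -375 (g(N) = -(-3)*(-125) = -3*125 = -375)
w = 15244 (w = (-375 + 2233) + 13386 = 1858 + 13386 = 15244)
-12972 + w = -12972 + 15244 = 2272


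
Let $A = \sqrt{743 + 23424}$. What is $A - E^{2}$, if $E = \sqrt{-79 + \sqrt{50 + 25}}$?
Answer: $79 - 5 \sqrt{3} + 13 \sqrt{143} \approx 225.8$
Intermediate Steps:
$A = 13 \sqrt{143}$ ($A = \sqrt{24167} = 13 \sqrt{143} \approx 155.46$)
$E = \sqrt{-79 + 5 \sqrt{3}}$ ($E = \sqrt{-79 + \sqrt{75}} = \sqrt{-79 + 5 \sqrt{3}} \approx 8.3869 i$)
$A - E^{2} = 13 \sqrt{143} - \left(\sqrt{-79 + 5 \sqrt{3}}\right)^{2} = 13 \sqrt{143} - \left(-79 + 5 \sqrt{3}\right) = 13 \sqrt{143} + \left(79 - 5 \sqrt{3}\right) = 79 - 5 \sqrt{3} + 13 \sqrt{143}$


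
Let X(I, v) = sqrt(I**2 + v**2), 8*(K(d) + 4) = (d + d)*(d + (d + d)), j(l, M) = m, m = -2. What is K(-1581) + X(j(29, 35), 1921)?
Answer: 7498667/4 + sqrt(3690245) ≈ 1.8766e+6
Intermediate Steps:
j(l, M) = -2
K(d) = -4 + 3*d**2/4 (K(d) = -4 + ((d + d)*(d + (d + d)))/8 = -4 + ((2*d)*(d + 2*d))/8 = -4 + ((2*d)*(3*d))/8 = -4 + (6*d**2)/8 = -4 + 3*d**2/4)
K(-1581) + X(j(29, 35), 1921) = (-4 + (3/4)*(-1581)**2) + sqrt((-2)**2 + 1921**2) = (-4 + (3/4)*2499561) + sqrt(4 + 3690241) = (-4 + 7498683/4) + sqrt(3690245) = 7498667/4 + sqrt(3690245)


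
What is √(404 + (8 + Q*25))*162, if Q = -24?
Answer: 324*I*√47 ≈ 2221.2*I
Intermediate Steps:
√(404 + (8 + Q*25))*162 = √(404 + (8 - 24*25))*162 = √(404 + (8 - 600))*162 = √(404 - 592)*162 = √(-188)*162 = (2*I*√47)*162 = 324*I*√47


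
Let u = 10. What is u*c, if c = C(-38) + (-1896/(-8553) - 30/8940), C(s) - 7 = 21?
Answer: 119871145/424799 ≈ 282.18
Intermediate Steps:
C(s) = 28 (C(s) = 7 + 21 = 28)
c = 23974229/849598 (c = 28 + (-1896/(-8553) - 30/8940) = 28 + (-1896*(-1/8553) - 30*1/8940) = 28 + (632/2851 - 1/298) = 28 + 185485/849598 = 23974229/849598 ≈ 28.218)
u*c = 10*(23974229/849598) = 119871145/424799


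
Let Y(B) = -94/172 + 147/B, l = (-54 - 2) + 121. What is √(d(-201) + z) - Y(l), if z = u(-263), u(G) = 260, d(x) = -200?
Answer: -9587/5590 + 2*√15 ≈ 6.0309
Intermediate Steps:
l = 65 (l = -56 + 121 = 65)
Y(B) = -47/86 + 147/B (Y(B) = -94*1/172 + 147/B = -47/86 + 147/B)
z = 260
√(d(-201) + z) - Y(l) = √(-200 + 260) - (-47/86 + 147/65) = √60 - (-47/86 + 147*(1/65)) = 2*√15 - (-47/86 + 147/65) = 2*√15 - 1*9587/5590 = 2*√15 - 9587/5590 = -9587/5590 + 2*√15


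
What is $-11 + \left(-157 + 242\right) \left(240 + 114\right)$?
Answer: $30079$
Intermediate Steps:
$-11 + \left(-157 + 242\right) \left(240 + 114\right) = -11 + 85 \cdot 354 = -11 + 30090 = 30079$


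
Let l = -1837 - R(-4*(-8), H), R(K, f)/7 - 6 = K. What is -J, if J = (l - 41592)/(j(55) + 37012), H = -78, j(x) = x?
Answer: 43695/37067 ≈ 1.1788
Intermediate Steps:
R(K, f) = 42 + 7*K
l = -2103 (l = -1837 - (42 + 7*(-4*(-8))) = -1837 - (42 + 7*32) = -1837 - (42 + 224) = -1837 - 1*266 = -1837 - 266 = -2103)
J = -43695/37067 (J = (-2103 - 41592)/(55 + 37012) = -43695/37067 ≈ -1.1788)
-J = -1*(-43695/37067) = 43695/37067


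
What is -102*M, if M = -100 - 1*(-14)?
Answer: 8772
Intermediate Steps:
M = -86 (M = -100 + 14 = -86)
-102*M = -102*(-86) = 8772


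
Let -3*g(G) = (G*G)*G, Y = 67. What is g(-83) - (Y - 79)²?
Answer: 571355/3 ≈ 1.9045e+5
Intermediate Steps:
g(G) = -G³/3 (g(G) = -G*G*G/3 = -G²*G/3 = -G³/3)
g(-83) - (Y - 79)² = -⅓*(-83)³ - (67 - 79)² = -⅓*(-571787) - 1*(-12)² = 571787/3 - 1*144 = 571787/3 - 144 = 571355/3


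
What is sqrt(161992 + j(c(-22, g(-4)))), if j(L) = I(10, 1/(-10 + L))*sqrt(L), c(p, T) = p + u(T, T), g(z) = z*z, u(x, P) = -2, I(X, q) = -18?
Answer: 2*sqrt(40498 - 9*I*sqrt(6)) ≈ 402.48 - 0.10955*I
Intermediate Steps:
g(z) = z**2
c(p, T) = -2 + p (c(p, T) = p - 2 = -2 + p)
j(L) = -18*sqrt(L)
sqrt(161992 + j(c(-22, g(-4)))) = sqrt(161992 - 18*sqrt(-2 - 22)) = sqrt(161992 - 36*I*sqrt(6))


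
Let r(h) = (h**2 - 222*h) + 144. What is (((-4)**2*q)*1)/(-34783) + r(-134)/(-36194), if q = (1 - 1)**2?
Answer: -23924/18097 ≈ -1.3220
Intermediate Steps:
q = 0 (q = 0**2 = 0)
r(h) = 144 + h**2 - 222*h
(((-4)**2*q)*1)/(-34783) + r(-134)/(-36194) = (((-4)**2*0)*1)/(-34783) + (144 + (-134)**2 - 222*(-134))/(-36194) = ((16*0)*1)*(-1/34783) + (144 + 17956 + 29748)*(-1/36194) = (0*1)*(-1/34783) + 47848*(-1/36194) = 0*(-1/34783) - 23924/18097 = 0 - 23924/18097 = -23924/18097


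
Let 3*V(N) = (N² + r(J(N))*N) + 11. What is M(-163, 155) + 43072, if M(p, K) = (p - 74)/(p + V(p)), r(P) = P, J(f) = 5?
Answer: 1088687161/25276 ≈ 43072.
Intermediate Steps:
V(N) = 11/3 + N²/3 + 5*N/3 (V(N) = ((N² + 5*N) + 11)/3 = (11 + N² + 5*N)/3 = 11/3 + N²/3 + 5*N/3)
M(p, K) = (-74 + p)/(11/3 + p²/3 + 8*p/3) (M(p, K) = (p - 74)/(p + (11/3 + p²/3 + 5*p/3)) = (-74 + p)/(11/3 + p²/3 + 8*p/3))
M(-163, 155) + 43072 = 3*(-74 - 163)/(11 + (-163)² + 8*(-163)) + 43072 = 3*(-237)/(11 + 26569 - 1304) + 43072 = 3*(-237)/25276 + 43072 = 3*(1/25276)*(-237) + 43072 = -711/25276 + 43072 = 1088687161/25276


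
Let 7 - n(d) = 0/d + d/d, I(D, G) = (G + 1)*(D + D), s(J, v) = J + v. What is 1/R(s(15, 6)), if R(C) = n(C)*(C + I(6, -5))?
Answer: -1/162 ≈ -0.0061728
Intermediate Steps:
I(D, G) = 2*D*(1 + G) (I(D, G) = (1 + G)*(2*D) = 2*D*(1 + G))
n(d) = 6 (n(d) = 7 - (0/d + d/d) = 7 - (0 + 1) = 7 - 1*1 = 7 - 1 = 6)
R(C) = -288 + 6*C (R(C) = 6*(C + 2*6*(1 - 5)) = 6*(C + 2*6*(-4)) = 6*(C - 48) = 6*(-48 + C) = -288 + 6*C)
1/R(s(15, 6)) = 1/(-288 + 6*(15 + 6)) = 1/(-288 + 6*21) = 1/(-288 + 126) = 1/(-162) = -1/162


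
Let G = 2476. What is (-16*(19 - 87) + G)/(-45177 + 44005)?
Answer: -891/293 ≈ -3.0410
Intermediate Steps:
(-16*(19 - 87) + G)/(-45177 + 44005) = (-16*(19 - 87) + 2476)/(-45177 + 44005) = (-16*(-68) + 2476)/(-1172) = (1088 + 2476)*(-1/1172) = 3564*(-1/1172) = -891/293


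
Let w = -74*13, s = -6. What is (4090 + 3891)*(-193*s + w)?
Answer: 1564276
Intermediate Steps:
w = -962
(4090 + 3891)*(-193*s + w) = (4090 + 3891)*(-193*(-6) - 962) = 7981*(1158 - 962) = 7981*196 = 1564276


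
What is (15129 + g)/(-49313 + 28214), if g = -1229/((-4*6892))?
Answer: -417077501/581657232 ≈ -0.71705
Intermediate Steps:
g = 1229/27568 (g = -1229/(-27568) = -1229*(-1/27568) = 1229/27568 ≈ 0.044581)
(15129 + g)/(-49313 + 28214) = (15129 + 1229/27568)/(-49313 + 28214) = (417077501/27568)/(-21099) = (417077501/27568)*(-1/21099) = -417077501/581657232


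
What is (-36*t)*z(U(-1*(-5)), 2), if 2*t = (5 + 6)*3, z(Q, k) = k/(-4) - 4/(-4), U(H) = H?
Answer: -297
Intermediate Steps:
z(Q, k) = 1 - k/4 (z(Q, k) = k*(-¼) - 4*(-¼) = -k/4 + 1 = 1 - k/4)
t = 33/2 (t = ((5 + 6)*3)/2 = (11*3)/2 = (½)*33 = 33/2 ≈ 16.500)
(-36*t)*z(U(-1*(-5)), 2) = (-36*33/2)*(1 - ¼*2) = -594*(1 - ½) = -594*½ = -297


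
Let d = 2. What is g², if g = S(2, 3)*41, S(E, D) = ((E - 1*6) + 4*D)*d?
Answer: 430336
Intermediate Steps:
S(E, D) = -12 + 2*E + 8*D (S(E, D) = ((E - 1*6) + 4*D)*2 = ((E - 6) + 4*D)*2 = ((-6 + E) + 4*D)*2 = (-6 + E + 4*D)*2 = -12 + 2*E + 8*D)
g = 656 (g = (-12 + 2*2 + 8*3)*41 = (-12 + 4 + 24)*41 = 16*41 = 656)
g² = 656² = 430336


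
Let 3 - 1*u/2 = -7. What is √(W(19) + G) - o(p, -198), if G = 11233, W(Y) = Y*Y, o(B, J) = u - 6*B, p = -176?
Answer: -1076 + √11594 ≈ -968.32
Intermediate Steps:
u = 20 (u = 6 - 2*(-7) = 6 + 14 = 20)
o(B, J) = 20 - 6*B
W(Y) = Y²
√(W(19) + G) - o(p, -198) = √(19² + 11233) - (20 - 6*(-176)) = √(361 + 11233) - (20 + 1056) = √11594 - 1*1076 = √11594 - 1076 = -1076 + √11594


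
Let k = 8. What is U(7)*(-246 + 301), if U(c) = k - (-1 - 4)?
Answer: 715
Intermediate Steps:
U(c) = 13 (U(c) = 8 - (-1 - 4) = 8 - 1*(-5) = 8 + 5 = 13)
U(7)*(-246 + 301) = 13*(-246 + 301) = 13*55 = 715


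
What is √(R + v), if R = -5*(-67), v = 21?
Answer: 2*√89 ≈ 18.868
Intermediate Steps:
R = 335
√(R + v) = √(335 + 21) = √356 = 2*√89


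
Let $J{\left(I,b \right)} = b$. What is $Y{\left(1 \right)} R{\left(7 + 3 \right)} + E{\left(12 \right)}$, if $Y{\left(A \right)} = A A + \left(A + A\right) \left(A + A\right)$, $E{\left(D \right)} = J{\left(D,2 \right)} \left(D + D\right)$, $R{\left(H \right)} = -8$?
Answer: $8$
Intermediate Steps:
$E{\left(D \right)} = 4 D$ ($E{\left(D \right)} = 2 \left(D + D\right) = 2 \cdot 2 D = 4 D$)
$Y{\left(A \right)} = 5 A^{2}$ ($Y{\left(A \right)} = A^{2} + 2 A 2 A = A^{2} + 4 A^{2} = 5 A^{2}$)
$Y{\left(1 \right)} R{\left(7 + 3 \right)} + E{\left(12 \right)} = 5 \cdot 1^{2} \left(-8\right) + 4 \cdot 12 = 5 \cdot 1 \left(-8\right) + 48 = 5 \left(-8\right) + 48 = -40 + 48 = 8$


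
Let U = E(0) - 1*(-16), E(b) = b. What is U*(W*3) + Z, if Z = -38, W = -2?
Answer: -134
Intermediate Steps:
U = 16 (U = 0 - 1*(-16) = 0 + 16 = 16)
U*(W*3) + Z = 16*(-2*3) - 38 = 16*(-6) - 38 = -96 - 38 = -134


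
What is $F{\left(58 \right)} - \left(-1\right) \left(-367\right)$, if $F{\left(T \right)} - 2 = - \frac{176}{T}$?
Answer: $- \frac{10673}{29} \approx -368.03$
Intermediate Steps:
$F{\left(T \right)} = 2 - \frac{176}{T}$
$F{\left(58 \right)} - \left(-1\right) \left(-367\right) = \left(2 - \frac{176}{58}\right) - \left(-1\right) \left(-367\right) = \left(2 - \frac{88}{29}\right) - 367 = - \frac{30}{29} - 367 = - \frac{10673}{29}$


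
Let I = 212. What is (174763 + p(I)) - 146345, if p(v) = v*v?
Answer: 73362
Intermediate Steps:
p(v) = v²
(174763 + p(I)) - 146345 = (174763 + 212²) - 146345 = (174763 + 44944) - 146345 = 219707 - 146345 = 73362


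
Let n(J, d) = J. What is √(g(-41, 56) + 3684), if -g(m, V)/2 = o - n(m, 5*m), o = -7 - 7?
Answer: 11*√30 ≈ 60.250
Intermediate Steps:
o = -14
g(m, V) = 28 + 2*m (g(m, V) = -2*(-14 - m) = 28 + 2*m)
√(g(-41, 56) + 3684) = √((28 + 2*(-41)) + 3684) = √((28 - 82) + 3684) = √(-54 + 3684) = √3630 = 11*√30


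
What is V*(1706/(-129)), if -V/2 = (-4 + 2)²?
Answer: 13648/129 ≈ 105.80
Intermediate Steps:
V = -8 (V = -2*(-4 + 2)² = -2*(-2)² = -2*4 = -8)
V*(1706/(-129)) = -13648/(-129) = -13648*(-1)/129 = -8*(-1706/129) = 13648/129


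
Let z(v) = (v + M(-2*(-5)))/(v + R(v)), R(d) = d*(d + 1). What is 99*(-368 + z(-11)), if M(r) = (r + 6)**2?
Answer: -36187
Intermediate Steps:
R(d) = d*(1 + d)
M(r) = (6 + r)**2
z(v) = (256 + v)/(v + v*(1 + v)) (z(v) = (v + (6 - 2*(-5))**2)/(v + v*(1 + v)) = (v + (6 + 10)**2)/(v + v*(1 + v)) = (v + 16**2)/(v + v*(1 + v)) = (v + 256)/(v + v*(1 + v)) = (256 + v)/(v + v*(1 + v)))
99*(-368 + z(-11)) = 99*(-368 + (256 - 11)/((-11)*(2 - 11))) = 99*(-368 - 1/11*245/(-9)) = 99*(-368 - 1/11*(-1/9)*245) = 99*(-368 + 245/99) = 99*(-36187/99) = -36187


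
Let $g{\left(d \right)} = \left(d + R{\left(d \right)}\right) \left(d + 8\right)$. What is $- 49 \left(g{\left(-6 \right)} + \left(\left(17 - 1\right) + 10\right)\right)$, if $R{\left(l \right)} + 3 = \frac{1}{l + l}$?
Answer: $- \frac{2303}{6} \approx -383.83$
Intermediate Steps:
$R{\left(l \right)} = -3 + \frac{1}{2 l}$ ($R{\left(l \right)} = -3 + \frac{1}{l + l} = -3 + \frac{1}{2 l}$)
$g{\left(d \right)} = \left(8 + d\right) \left(-3 + d + \frac{1}{2 d}\right)$ ($g{\left(d \right)} = \left(d - \left(3 - \frac{1}{2 d}\right)\right) \left(d + 8\right) = \left(-3 + d + \frac{1}{2 d}\right) \left(8 + d\right) = \left(8 + d\right) \left(-3 + d + \frac{1}{2 d}\right)$)
$- 49 \left(g{\left(-6 \right)} + \left(\left(17 - 1\right) + 10\right)\right) = - 49 \left(\left(- \frac{47}{2} + \left(-6\right)^{2} + \frac{4}{-6} + 5 \left(-6\right)\right) + \left(\left(17 - 1\right) + 10\right)\right) = - 49 \left(\left(- \frac{47}{2} + 36 + 4 \left(- \frac{1}{6}\right) - 30\right) + \left(16 + 10\right)\right) = - 49 \left(\left(- \frac{47}{2} + 36 - \frac{2}{3} - 30\right) + 26\right) = - 49 \left(- \frac{109}{6} + 26\right) = \left(-49\right) \frac{47}{6} = - \frac{2303}{6}$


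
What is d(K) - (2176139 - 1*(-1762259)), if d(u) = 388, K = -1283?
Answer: -3938010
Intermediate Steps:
d(K) - (2176139 - 1*(-1762259)) = 388 - (2176139 - 1*(-1762259)) = 388 - (2176139 + 1762259) = 388 - 1*3938398 = 388 - 3938398 = -3938010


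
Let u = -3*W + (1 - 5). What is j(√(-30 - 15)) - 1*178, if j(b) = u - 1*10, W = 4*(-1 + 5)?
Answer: -240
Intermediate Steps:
W = 16 (W = 4*4 = 16)
u = -52 (u = -3*16 + (1 - 5) = -48 - 4 = -52)
j(b) = -62 (j(b) = -52 - 1*10 = -52 - 10 = -62)
j(√(-30 - 15)) - 1*178 = -62 - 1*178 = -62 - 178 = -240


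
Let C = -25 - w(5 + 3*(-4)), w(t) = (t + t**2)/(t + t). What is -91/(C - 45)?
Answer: 91/67 ≈ 1.3582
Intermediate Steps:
w(t) = (t + t**2)/(2*t) (w(t) = (t + t**2)/((2*t)) = (t + t**2)*(1/(2*t)) = (t + t**2)/(2*t))
C = -22 (C = -25 - (1/2 + (5 + 3*(-4))/2) = -25 - (1/2 + (5 - 12)/2) = -25 - (1/2 + (1/2)*(-7)) = -25 - (1/2 - 7/2) = -25 - 1*(-3) = -25 + 3 = -22)
-91/(C - 45) = -91/(-22 - 45) = -91/(-67) = -91*(-1/67) = 91/67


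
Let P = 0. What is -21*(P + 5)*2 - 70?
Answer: -280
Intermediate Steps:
-21*(P + 5)*2 - 70 = -21*(0 + 5)*2 - 70 = -105*2 - 70 = -21*10 - 70 = -210 - 70 = -280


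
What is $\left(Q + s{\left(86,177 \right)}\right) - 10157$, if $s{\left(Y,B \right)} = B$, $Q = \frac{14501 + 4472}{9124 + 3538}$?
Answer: $- \frac{126347787}{12662} \approx -9978.5$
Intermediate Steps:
$Q = \frac{18973}{12662} \approx 1.4984$
$\left(Q + s{\left(86,177 \right)}\right) - 10157 = \left(\frac{18973}{12662} + 177\right) - 10157 = \frac{2260147}{12662} - 10157 = - \frac{126347787}{12662}$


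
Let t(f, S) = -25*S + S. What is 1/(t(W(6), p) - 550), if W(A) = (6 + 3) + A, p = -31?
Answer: 1/194 ≈ 0.0051546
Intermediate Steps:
W(A) = 9 + A
t(f, S) = -24*S
1/(t(W(6), p) - 550) = 1/(-24*(-31) - 550) = 1/(744 - 550) = 1/194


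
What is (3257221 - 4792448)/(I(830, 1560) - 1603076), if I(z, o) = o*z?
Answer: 1535227/308276 ≈ 4.9800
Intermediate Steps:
(3257221 - 4792448)/(I(830, 1560) - 1603076) = (3257221 - 4792448)/(1560*830 - 1603076) = -1535227/(1294800 - 1603076) = -1535227/(-308276) = -1535227*(-1/308276) = 1535227/308276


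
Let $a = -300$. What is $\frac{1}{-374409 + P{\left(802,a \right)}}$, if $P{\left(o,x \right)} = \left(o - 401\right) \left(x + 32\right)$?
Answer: $- \frac{1}{481877} \approx -2.0752 \cdot 10^{-6}$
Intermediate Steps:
$P{\left(o,x \right)} = \left(-401 + o\right) \left(32 + x\right)$
$\frac{1}{-374409 + P{\left(802,a \right)}} = \frac{1}{-374409 + \left(-12832 - -120300 + 32 \cdot 802 + 802 \left(-300\right)\right)} = \frac{1}{-374409 + \left(-12832 + 120300 + 25664 - 240600\right)} = \frac{1}{-374409 - 107468} = \frac{1}{-481877} = - \frac{1}{481877}$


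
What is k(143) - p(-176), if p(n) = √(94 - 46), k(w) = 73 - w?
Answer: -70 - 4*√3 ≈ -76.928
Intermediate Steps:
p(n) = 4*√3 (p(n) = √48 = 4*√3)
k(143) - p(-176) = (73 - 1*143) - 4*√3 = (73 - 143) - 4*√3 = -70 - 4*√3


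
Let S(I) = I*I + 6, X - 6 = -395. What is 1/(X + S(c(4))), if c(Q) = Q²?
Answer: -1/127 ≈ -0.0078740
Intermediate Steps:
X = -389 (X = 6 - 395 = -389)
S(I) = 6 + I² (S(I) = I² + 6 = 6 + I²)
1/(X + S(c(4))) = 1/(-389 + (6 + (4²)²)) = 1/(-389 + (6 + 16²)) = 1/(-389 + (6 + 256)) = 1/(-389 + 262) = 1/(-127) = -1/127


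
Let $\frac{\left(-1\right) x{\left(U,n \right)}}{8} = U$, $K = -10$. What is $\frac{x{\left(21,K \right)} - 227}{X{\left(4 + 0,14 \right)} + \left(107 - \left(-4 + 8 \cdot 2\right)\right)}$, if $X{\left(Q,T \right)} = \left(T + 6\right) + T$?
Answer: $- \frac{395}{129} \approx -3.062$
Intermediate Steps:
$x{\left(U,n \right)} = - 8 U$
$X{\left(Q,T \right)} = 6 + 2 T$ ($X{\left(Q,T \right)} = \left(6 + T\right) + T = 6 + 2 T$)
$\frac{x{\left(21,K \right)} - 227}{X{\left(4 + 0,14 \right)} + \left(107 - \left(-4 + 8 \cdot 2\right)\right)} = \frac{\left(-8\right) 21 - 227}{\left(6 + 2 \cdot 14\right) + \left(107 - \left(-4 + 8 \cdot 2\right)\right)} = \frac{-168 - 227}{\left(6 + 28\right) + \left(107 - \left(-4 + 16\right)\right)} = - \frac{395}{34 + \left(107 - 12\right)} = - \frac{395}{34 + 95} = - \frac{395}{129}$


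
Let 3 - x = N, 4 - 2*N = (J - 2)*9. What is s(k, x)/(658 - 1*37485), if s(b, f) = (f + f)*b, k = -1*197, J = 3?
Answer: 2167/36827 ≈ 0.058843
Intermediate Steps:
N = -5/2 (N = 2 - (3 - 2)*9/2 = 2 - 9/2 = -5/2 ≈ -2.5000)
x = 11/2 (x = 3 - 1*(-5/2) = 3 + 5/2 = 11/2 ≈ 5.5000)
k = -197
s(b, f) = 2*b*f (s(b, f) = (2*f)*b = 2*b*f)
s(k, x)/(658 - 1*37485) = (2*(-197)*(11/2))/(658 - 1*37485) = -2167/(658 - 37485) = -2167/(-36827) = -2167*(-1/36827) = 2167/36827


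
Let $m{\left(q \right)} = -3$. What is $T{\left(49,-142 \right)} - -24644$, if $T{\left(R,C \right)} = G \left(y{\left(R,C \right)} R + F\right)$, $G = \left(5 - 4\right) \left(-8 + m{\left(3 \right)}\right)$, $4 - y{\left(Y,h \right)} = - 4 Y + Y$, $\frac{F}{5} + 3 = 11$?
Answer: $-57185$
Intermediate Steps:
$F = 40$ ($F = -15 + 5 \cdot 11 = -15 + 55 = 40$)
$y{\left(Y,h \right)} = 4 + 3 Y$ ($y{\left(Y,h \right)} = 4 - \left(- 4 Y + Y\right) = 4 - - 3 Y = 4 + 3 Y$)
$G = -11$ ($G = \left(5 - 4\right) \left(-8 - 3\right) = 1 \left(-11\right) = -11$)
$T{\left(R,C \right)} = -440 - 11 R \left(4 + 3 R\right)$ ($T{\left(R,C \right)} = - 11 \left(\left(4 + 3 R\right) R + 40\right) = - 11 \left(R \left(4 + 3 R\right) + 40\right) = - 11 \left(40 + R \left(4 + 3 R\right)\right) = -440 - 11 R \left(4 + 3 R\right)$)
$T{\left(49,-142 \right)} - -24644 = \left(-440 - 539 \left(4 + 3 \cdot 49\right)\right) - -24644 = \left(-440 - 539 \left(4 + 147\right)\right) + 24644 = \left(-440 - 539 \cdot 151\right) + 24644 = \left(-440 - 81389\right) + 24644 = -81829 + 24644 = -57185$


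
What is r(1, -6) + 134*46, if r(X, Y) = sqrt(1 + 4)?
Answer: 6164 + sqrt(5) ≈ 6166.2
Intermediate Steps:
r(X, Y) = sqrt(5)
r(1, -6) + 134*46 = sqrt(5) + 134*46 = sqrt(5) + 6164 = 6164 + sqrt(5)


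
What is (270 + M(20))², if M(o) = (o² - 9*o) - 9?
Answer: 231361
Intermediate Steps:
M(o) = -9 + o² - 9*o
(270 + M(20))² = (270 + (-9 + 20² - 9*20))² = (270 + (-9 + 400 - 180))² = (270 + 211)² = 481² = 231361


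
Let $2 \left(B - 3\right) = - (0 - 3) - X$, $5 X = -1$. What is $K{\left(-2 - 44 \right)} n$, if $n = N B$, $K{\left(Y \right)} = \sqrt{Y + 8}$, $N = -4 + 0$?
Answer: $- \frac{92 i \sqrt{38}}{5} \approx - 113.43 i$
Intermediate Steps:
$N = -4$
$X = - \frac{1}{5}$ ($X = \frac{1}{5} \left(-1\right) = - \frac{1}{5} \approx -0.2$)
$K{\left(Y \right)} = \sqrt{8 + Y}$
$B = \frac{23}{5}$ ($B = 3 + \frac{- (0 - 3) - - \frac{1}{5}}{2} = 3 + \frac{\left(-1\right) \left(-3\right) + \frac{1}{5}}{2} = 3 + \frac{3 + \frac{1}{5}}{2} = 3 + \frac{1}{2} \cdot \frac{16}{5} = 3 + \frac{8}{5} = \frac{23}{5} \approx 4.6$)
$n = - \frac{92}{5}$ ($n = \left(-4\right) \frac{23}{5} = - \frac{92}{5} \approx -18.4$)
$K{\left(-2 - 44 \right)} n = \sqrt{8 - 46} \left(- \frac{92}{5}\right) = \sqrt{-38} \left(- \frac{92}{5}\right) = i \sqrt{38} \left(- \frac{92}{5}\right) = - \frac{92 i \sqrt{38}}{5}$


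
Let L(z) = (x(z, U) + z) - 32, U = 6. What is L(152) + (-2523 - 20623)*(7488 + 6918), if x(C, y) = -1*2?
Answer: -333441158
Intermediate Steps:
x(C, y) = -2
L(z) = -34 + z (L(z) = (-2 + z) - 32 = -34 + z)
L(152) + (-2523 - 20623)*(7488 + 6918) = (-34 + 152) + (-2523 - 20623)*(7488 + 6918) = 118 - 23146*14406 = 118 - 333441276 = -333441158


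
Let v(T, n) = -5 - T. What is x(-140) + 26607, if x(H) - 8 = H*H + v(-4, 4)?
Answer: 46214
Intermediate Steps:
x(H) = 7 + H**2 (x(H) = 8 + (H*H + (-5 - 1*(-4))) = 8 + (H**2 + (-5 + 4)) = 8 + (H**2 - 1) = 8 + (-1 + H**2) = 7 + H**2)
x(-140) + 26607 = (7 + (-140)**2) + 26607 = (7 + 19600) + 26607 = 19607 + 26607 = 46214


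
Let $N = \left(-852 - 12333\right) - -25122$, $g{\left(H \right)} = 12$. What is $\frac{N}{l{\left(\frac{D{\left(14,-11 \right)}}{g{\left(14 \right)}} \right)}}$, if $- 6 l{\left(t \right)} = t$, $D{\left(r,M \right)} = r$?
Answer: $- \frac{429732}{7} \approx -61390.0$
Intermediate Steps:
$N = 11937$ ($N = -13185 + 25122 = 11937$)
$l{\left(t \right)} = - \frac{t}{6}$
$\frac{N}{l{\left(\frac{D{\left(14,-11 \right)}}{g{\left(14 \right)}} \right)}} = \frac{11937}{\left(- \frac{1}{6}\right) \frac{14}{12}} = \frac{11937}{\left(- \frac{1}{6}\right) 14 \cdot \frac{1}{12}} = \frac{11937}{\left(- \frac{1}{6}\right) \frac{7}{6}} = \frac{11937}{- \frac{7}{36}} = 11937 \left(- \frac{36}{7}\right) = - \frac{429732}{7}$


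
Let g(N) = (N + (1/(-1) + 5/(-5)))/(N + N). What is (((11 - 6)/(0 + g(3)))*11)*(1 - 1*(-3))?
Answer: 1320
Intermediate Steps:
g(N) = (-2 + N)/(2*N) (g(N) = (N + (1*(-1) + 5*(-1/5)))/((2*N)) = (N + (-1 - 1))*(1/(2*N)) = (N - 2)*(1/(2*N)) = (-2 + N)*(1/(2*N)) = (-2 + N)/(2*N))
(((11 - 6)/(0 + g(3)))*11)*(1 - 1*(-3)) = (((11 - 6)/(0 + (1/2)*(-2 + 3)/3))*11)*(1 - 1*(-3)) = ((5/(0 + (1/2)*(1/3)*1))*11)*(1 + 3) = ((5/(0 + 1/6))*11)*4 = ((5/(1/6))*11)*4 = ((5*6)*11)*4 = (30*11)*4 = 330*4 = 1320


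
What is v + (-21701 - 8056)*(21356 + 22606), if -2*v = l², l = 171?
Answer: -2616383709/2 ≈ -1.3082e+9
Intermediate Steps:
v = -29241/2 (v = -½*171² = -½*29241 = -29241/2 ≈ -14621.)
v + (-21701 - 8056)*(21356 + 22606) = -29241/2 + (-21701 - 8056)*(21356 + 22606) = -29241/2 - 29757*43962 = -29241/2 - 1308177234 = -2616383709/2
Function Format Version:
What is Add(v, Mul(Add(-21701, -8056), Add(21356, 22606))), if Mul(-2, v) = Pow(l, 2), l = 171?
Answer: Rational(-2616383709, 2) ≈ -1.3082e+9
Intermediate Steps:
v = Rational(-29241, 2) (v = Mul(Rational(-1, 2), Pow(171, 2)) = Mul(Rational(-1, 2), 29241) = Rational(-29241, 2) ≈ -14621.)
Add(v, Mul(Add(-21701, -8056), Add(21356, 22606))) = Add(Rational(-29241, 2), Mul(Add(-21701, -8056), Add(21356, 22606))) = Add(Rational(-29241, 2), Mul(-29757, 43962)) = Add(Rational(-29241, 2), -1308177234) = Rational(-2616383709, 2)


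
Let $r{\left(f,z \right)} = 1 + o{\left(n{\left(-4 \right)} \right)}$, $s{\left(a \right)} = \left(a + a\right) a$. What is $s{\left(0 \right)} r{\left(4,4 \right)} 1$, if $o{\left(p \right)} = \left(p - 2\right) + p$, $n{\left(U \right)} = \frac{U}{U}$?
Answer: $0$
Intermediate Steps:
$n{\left(U \right)} = 1$
$o{\left(p \right)} = -2 + 2 p$ ($o{\left(p \right)} = \left(-2 + p\right) + p = -2 + 2 p$)
$s{\left(a \right)} = 2 a^{2}$ ($s{\left(a \right)} = 2 a a = 2 a^{2}$)
$r{\left(f,z \right)} = 1$ ($r{\left(f,z \right)} = 1 + \left(-2 + 2 \cdot 1\right) = 1 + \left(-2 + 2\right) = 1 + 0 = 1$)
$s{\left(0 \right)} r{\left(4,4 \right)} 1 = 2 \cdot 0^{2} \cdot 1 \cdot 1 = 2 \cdot 0 \cdot 1 \cdot 1 = 0 \cdot 1 \cdot 1 = 0 \cdot 1 = 0$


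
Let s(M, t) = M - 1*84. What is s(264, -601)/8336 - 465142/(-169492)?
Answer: 244245767/88305332 ≈ 2.7659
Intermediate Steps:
s(M, t) = -84 + M (s(M, t) = M - 84 = -84 + M)
s(264, -601)/8336 - 465142/(-169492) = (-84 + 264)/8336 - 465142/(-169492) = 180*(1/8336) - 465142*(-1/169492) = 45/2084 + 232571/84746 = 244245767/88305332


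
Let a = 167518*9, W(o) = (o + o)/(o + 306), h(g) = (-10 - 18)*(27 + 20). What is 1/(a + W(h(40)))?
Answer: 505/761370626 ≈ 6.6328e-7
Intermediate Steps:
h(g) = -1316 (h(g) = -28*47 = -1316)
W(o) = 2*o/(306 + o) (W(o) = (2*o)/(306 + o) = 2*o/(306 + o))
a = 1507662
1/(a + W(h(40))) = 1/(1507662 + 2*(-1316)/(306 - 1316)) = 1/(1507662 + 2*(-1316)/(-1010)) = 1/(1507662 + 2*(-1316)*(-1/1010)) = 1/(1507662 + 1316/505) = 1/(761370626/505) = 505/761370626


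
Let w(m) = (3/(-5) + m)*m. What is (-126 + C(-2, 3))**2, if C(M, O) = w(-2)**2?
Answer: 6120676/625 ≈ 9793.1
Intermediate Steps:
w(m) = m*(-3/5 + m) (w(m) = (3*(-1/5) + m)*m = (-3/5 + m)*m = m*(-3/5 + m))
C(M, O) = 676/25 (C(M, O) = ((1/5)*(-2)*(-3 + 5*(-2)))**2 = ((1/5)*(-2)*(-3 - 10))**2 = ((1/5)*(-2)*(-13))**2 = (26/5)**2 = 676/25)
(-126 + C(-2, 3))**2 = (-126 + 676/25)**2 = (-2474/25)**2 = 6120676/625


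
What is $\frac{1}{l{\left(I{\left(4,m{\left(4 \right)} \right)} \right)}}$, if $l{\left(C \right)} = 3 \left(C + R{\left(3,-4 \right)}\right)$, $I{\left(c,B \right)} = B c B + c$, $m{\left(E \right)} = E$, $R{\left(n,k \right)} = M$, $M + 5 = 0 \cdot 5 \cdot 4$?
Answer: $\frac{1}{189} \approx 0.005291$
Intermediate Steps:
$M = -5$ ($M = -5 + 0 \cdot 5 \cdot 4 = -5 + 0 \cdot 4 = -5 + 0 = -5$)
$R{\left(n,k \right)} = -5$
$I{\left(c,B \right)} = c + c B^{2}$ ($I{\left(c,B \right)} = c B^{2} + c = c + c B^{2}$)
$l{\left(C \right)} = -15 + 3 C$ ($l{\left(C \right)} = 3 \left(C - 5\right) = 3 \left(-5 + C\right) = -15 + 3 C$)
$\frac{1}{l{\left(I{\left(4,m{\left(4 \right)} \right)} \right)}} = \frac{1}{-15 + 3 \cdot 4 \left(1 + 4^{2}\right)} = \frac{1}{-15 + 3 \cdot 4 \left(1 + 16\right)} = \frac{1}{-15 + 3 \cdot 4 \cdot 17} = \frac{1}{-15 + 3 \cdot 68} = \frac{1}{-15 + 204} = \frac{1}{189}$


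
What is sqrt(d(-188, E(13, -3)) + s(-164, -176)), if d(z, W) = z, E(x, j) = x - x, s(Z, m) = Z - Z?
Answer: 2*I*sqrt(47) ≈ 13.711*I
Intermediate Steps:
s(Z, m) = 0
E(x, j) = 0
sqrt(d(-188, E(13, -3)) + s(-164, -176)) = sqrt(-188 + 0) = sqrt(-188) = 2*I*sqrt(47)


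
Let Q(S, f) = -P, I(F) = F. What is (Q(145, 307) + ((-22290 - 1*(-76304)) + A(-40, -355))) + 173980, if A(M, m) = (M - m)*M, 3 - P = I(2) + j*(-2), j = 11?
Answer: 215371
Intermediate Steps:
P = 23 (P = 3 - (2 + 11*(-2)) = 3 - (2 - 22) = 3 - 1*(-20) = 3 + 20 = 23)
A(M, m) = M*(M - m)
Q(S, f) = -23 (Q(S, f) = -1*23 = -23)
(Q(145, 307) + ((-22290 - 1*(-76304)) + A(-40, -355))) + 173980 = (-23 + ((-22290 - 1*(-76304)) - 40*(-40 - 1*(-355)))) + 173980 = (-23 + ((-22290 + 76304) - 40*(-40 + 355))) + 173980 = (-23 + (54014 - 40*315)) + 173980 = (-23 + (54014 - 12600)) + 173980 = (-23 + 41414) + 173980 = 41391 + 173980 = 215371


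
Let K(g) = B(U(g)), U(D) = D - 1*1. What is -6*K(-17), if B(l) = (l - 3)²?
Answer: -2646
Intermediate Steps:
U(D) = -1 + D (U(D) = D - 1 = -1 + D)
B(l) = (-3 + l)²
K(g) = (-4 + g)² (K(g) = (-3 + (-1 + g))² = (-4 + g)²)
-6*K(-17) = -6*(-4 - 17)² = -6*(-21)² = -6*441 = -2646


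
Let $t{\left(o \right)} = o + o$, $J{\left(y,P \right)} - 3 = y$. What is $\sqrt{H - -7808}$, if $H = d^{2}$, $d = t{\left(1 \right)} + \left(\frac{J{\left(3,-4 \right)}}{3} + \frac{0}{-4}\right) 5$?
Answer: $4 \sqrt{497} \approx 89.174$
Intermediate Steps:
$J{\left(y,P \right)} = 3 + y$
$t{\left(o \right)} = 2 o$
$d = 12$ ($d = 2 \cdot 1 + \left(\frac{3 + 3}{3} + \frac{0}{-4}\right) 5 = 2 + \left(6 \cdot \frac{1}{3} + 0 \left(- \frac{1}{4}\right)\right) 5 = 2 + \left(2 + 0\right) 5 = 2 + 2 \cdot 5 = 2 + 10 = 12$)
$H = 144$ ($H = 12^{2} = 144$)
$\sqrt{H - -7808} = \sqrt{144 - -7808} = \sqrt{144 + 7808} = \sqrt{7952} = 4 \sqrt{497}$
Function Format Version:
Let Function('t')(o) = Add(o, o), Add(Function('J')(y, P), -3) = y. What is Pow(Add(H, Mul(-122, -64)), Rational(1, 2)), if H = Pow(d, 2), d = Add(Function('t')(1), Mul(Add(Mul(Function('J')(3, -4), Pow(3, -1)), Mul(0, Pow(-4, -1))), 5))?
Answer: Mul(4, Pow(497, Rational(1, 2))) ≈ 89.174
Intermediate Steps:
Function('J')(y, P) = Add(3, y)
Function('t')(o) = Mul(2, o)
d = 12 (d = Add(Mul(2, 1), Mul(Add(Mul(Add(3, 3), Pow(3, -1)), Mul(0, Pow(-4, -1))), 5)) = Add(2, Mul(Add(Mul(6, Rational(1, 3)), Mul(0, Rational(-1, 4))), 5)) = Add(2, Mul(Add(2, 0), 5)) = Add(2, Mul(2, 5)) = Add(2, 10) = 12)
H = 144 (H = Pow(12, 2) = 144)
Pow(Add(H, Mul(-122, -64)), Rational(1, 2)) = Pow(Add(144, Mul(-122, -64)), Rational(1, 2)) = Pow(Add(144, 7808), Rational(1, 2)) = Pow(7952, Rational(1, 2)) = Mul(4, Pow(497, Rational(1, 2)))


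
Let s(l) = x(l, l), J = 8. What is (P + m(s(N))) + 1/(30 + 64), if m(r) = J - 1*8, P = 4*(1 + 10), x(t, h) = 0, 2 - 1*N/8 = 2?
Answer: 4137/94 ≈ 44.011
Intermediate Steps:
N = 0 (N = 16 - 8*2 = 16 - 16 = 0)
P = 44 (P = 4*11 = 44)
s(l) = 0
m(r) = 0 (m(r) = 8 - 1*8 = 8 - 8 = 0)
(P + m(s(N))) + 1/(30 + 64) = (44 + 0) + 1/(30 + 64) = 44 + 1/94 = 4137/94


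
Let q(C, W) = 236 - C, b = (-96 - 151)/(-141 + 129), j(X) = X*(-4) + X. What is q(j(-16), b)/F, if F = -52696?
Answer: -47/13174 ≈ -0.0035676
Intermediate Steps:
j(X) = -3*X (j(X) = -4*X + X = -3*X)
b = 247/12 (b = -247/(-12) = -247*(-1/12) = 247/12 ≈ 20.583)
q(j(-16), b)/F = (236 - (-3)*(-16))/(-52696) = (236 - 1*48)*(-1/52696) = (236 - 48)*(-1/52696) = 188*(-1/52696) = -47/13174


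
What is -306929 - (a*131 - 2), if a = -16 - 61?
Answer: -296840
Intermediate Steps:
a = -77
-306929 - (a*131 - 2) = -306929 - (-77*131 - 2) = -306929 - (-10087 - 2) = -306929 - 1*(-10089) = -306929 + 10089 = -296840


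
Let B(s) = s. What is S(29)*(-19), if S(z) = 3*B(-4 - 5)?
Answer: 513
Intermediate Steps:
S(z) = -27 (S(z) = 3*(-4 - 5) = 3*(-9) = -27)
S(29)*(-19) = -27*(-19) = 513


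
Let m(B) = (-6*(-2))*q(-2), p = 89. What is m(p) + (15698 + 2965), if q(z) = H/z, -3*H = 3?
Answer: 18669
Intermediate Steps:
H = -1 (H = -⅓*3 = -1)
q(z) = -1/z
m(B) = 6 (m(B) = (-6*(-2))*(-1/(-2)) = 12*(-1*(-½)) = 12*(½) = 6)
m(p) + (15698 + 2965) = 6 + (15698 + 2965) = 6 + 18663 = 18669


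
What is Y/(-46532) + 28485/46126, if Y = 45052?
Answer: -188151133/536583758 ≈ -0.35065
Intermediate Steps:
Y/(-46532) + 28485/46126 = 45052/(-46532) + 28485/46126 = 45052*(-1/46532) + 28485*(1/46126) = -11263/11633 + 28485/46126 = -188151133/536583758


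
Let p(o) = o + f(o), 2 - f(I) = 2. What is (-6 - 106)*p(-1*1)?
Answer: 112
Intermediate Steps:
f(I) = 0 (f(I) = 2 - 1*2 = 2 - 2 = 0)
p(o) = o (p(o) = o + 0 = o)
(-6 - 106)*p(-1*1) = (-6 - 106)*(-1*1) = -112*(-1) = 112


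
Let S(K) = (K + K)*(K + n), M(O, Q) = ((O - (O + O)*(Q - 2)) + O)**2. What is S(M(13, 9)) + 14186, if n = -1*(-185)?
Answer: 1193500298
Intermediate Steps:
n = 185
M(O, Q) = (2*O - 2*O*(-2 + Q))**2 (M(O, Q) = ((O - 2*O*(-2 + Q)) + O)**2 = (2*O - 2*O*(-2 + Q))**2)
S(K) = 2*K*(185 + K) (S(K) = (K + K)*(K + 185) = (2*K)*(185 + K) = 2*K*(185 + K))
S(M(13, 9)) + 14186 = 2*(4*13**2*(-3 + 9)**2)*(185 + 4*13**2*(-3 + 9)**2) + 14186 = 2*(4*169*6**2)*(185 + 4*169*6**2) + 14186 = 2*(4*169*36)*(185 + 4*169*36) + 14186 = 2*24336*(185 + 24336) + 14186 = 2*24336*24521 + 14186 = 1193486112 + 14186 = 1193500298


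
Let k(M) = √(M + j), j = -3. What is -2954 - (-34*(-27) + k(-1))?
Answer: -3872 - 2*I ≈ -3872.0 - 2.0*I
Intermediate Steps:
k(M) = √(-3 + M) (k(M) = √(M - 3) = √(-3 + M))
-2954 - (-34*(-27) + k(-1)) = -2954 - (-34*(-27) + √(-3 - 1)) = -2954 - (918 + √(-4)) = -2954 - (918 + 2*I) = -2954 + (-918 - 2*I) = -3872 - 2*I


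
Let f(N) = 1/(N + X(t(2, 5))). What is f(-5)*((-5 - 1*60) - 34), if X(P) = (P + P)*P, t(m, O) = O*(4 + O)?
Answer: -99/4045 ≈ -0.024475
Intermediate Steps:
X(P) = 2*P² (X(P) = (2*P)*P = 2*P²)
f(N) = 1/(4050 + N) (f(N) = 1/(N + 2*(5*(4 + 5))²) = 1/(N + 2*(5*9)²) = 1/(N + 2*45²) = 1/(N + 2*2025) = 1/(N + 4050) = 1/(4050 + N))
f(-5)*((-5 - 1*60) - 34) = ((-5 - 1*60) - 34)/(4050 - 5) = ((-5 - 60) - 34)/4045 = (-65 - 34)/4045 = (1/4045)*(-99) = -99/4045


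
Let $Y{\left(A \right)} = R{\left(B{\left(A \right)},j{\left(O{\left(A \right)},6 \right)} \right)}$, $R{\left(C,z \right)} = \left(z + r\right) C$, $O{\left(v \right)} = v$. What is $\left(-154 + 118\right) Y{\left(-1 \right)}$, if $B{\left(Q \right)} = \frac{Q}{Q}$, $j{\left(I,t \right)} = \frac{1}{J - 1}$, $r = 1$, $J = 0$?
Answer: $0$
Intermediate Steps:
$j{\left(I,t \right)} = -1$ ($j{\left(I,t \right)} = \frac{1}{0 - 1} = \frac{1}{-1} = -1$)
$B{\left(Q \right)} = 1$
$R{\left(C,z \right)} = C \left(1 + z\right)$ ($R{\left(C,z \right)} = \left(z + 1\right) C = \left(1 + z\right) C = C \left(1 + z\right)$)
$Y{\left(A \right)} = 0$ ($Y{\left(A \right)} = 1 \left(1 - 1\right) = 1 \cdot 0 = 0$)
$\left(-154 + 118\right) Y{\left(-1 \right)} = \left(-154 + 118\right) 0 = \left(-36\right) 0 = 0$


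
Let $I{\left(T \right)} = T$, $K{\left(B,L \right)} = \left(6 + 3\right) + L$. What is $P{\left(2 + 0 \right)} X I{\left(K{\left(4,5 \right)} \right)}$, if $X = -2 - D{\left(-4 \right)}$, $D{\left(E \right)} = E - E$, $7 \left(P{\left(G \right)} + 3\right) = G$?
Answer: $76$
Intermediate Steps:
$P{\left(G \right)} = -3 + \frac{G}{7}$
$K{\left(B,L \right)} = 9 + L$
$D{\left(E \right)} = 0$
$X = -2$ ($X = -2 - 0 = -2 + 0 = -2$)
$P{\left(2 + 0 \right)} X I{\left(K{\left(4,5 \right)} \right)} = \left(-3 + \frac{2 + 0}{7}\right) \left(-2\right) \left(9 + 5\right) = \left(-3 + \frac{1}{7} \cdot 2\right) \left(-2\right) 14 = \left(-3 + \frac{2}{7}\right) \left(-2\right) 14 = \left(- \frac{19}{7}\right) \left(-2\right) 14 = \frac{38}{7} \cdot 14 = 76$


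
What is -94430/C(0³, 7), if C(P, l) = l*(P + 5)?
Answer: -2698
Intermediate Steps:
C(P, l) = l*(5 + P)
-94430/C(0³, 7) = -94430*1/(7*(5 + 0³)) = -94430*1/(7*(5 + 0)) = -94430/(7*5) = -94430/35 = -94430*1/35 = -2698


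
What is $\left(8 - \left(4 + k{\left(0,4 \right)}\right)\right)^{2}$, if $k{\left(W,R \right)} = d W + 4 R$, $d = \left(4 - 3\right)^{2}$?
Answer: $144$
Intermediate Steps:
$d = 1$ ($d = 1^{2} = 1$)
$k{\left(W,R \right)} = W + 4 R$ ($k{\left(W,R \right)} = 1 W + 4 R = W + 4 R$)
$\left(8 - \left(4 + k{\left(0,4 \right)}\right)\right)^{2} = \left(8 - \left(4 + 16\right)\right)^{2} = \left(8 - 20\right)^{2} = \left(-12\right)^{2} = 144$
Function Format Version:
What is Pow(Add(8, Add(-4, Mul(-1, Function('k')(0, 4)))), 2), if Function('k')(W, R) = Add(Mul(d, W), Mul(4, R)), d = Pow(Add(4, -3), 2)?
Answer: 144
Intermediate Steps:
d = 1 (d = Pow(1, 2) = 1)
Function('k')(W, R) = Add(W, Mul(4, R)) (Function('k')(W, R) = Add(Mul(1, W), Mul(4, R)) = Add(W, Mul(4, R)))
Pow(Add(8, Add(-4, Mul(-1, Function('k')(0, 4)))), 2) = Pow(Add(8, Add(-4, Mul(-1, Add(0, Mul(4, 4))))), 2) = Pow(Add(8, Add(-4, Mul(-1, Add(0, 16)))), 2) = Pow(Add(8, Add(-4, Mul(-1, 16))), 2) = Pow(Add(8, Add(-4, -16)), 2) = Pow(Add(8, -20), 2) = Pow(-12, 2) = 144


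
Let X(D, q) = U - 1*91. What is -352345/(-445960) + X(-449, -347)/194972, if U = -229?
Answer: 3427735107/4347485656 ≈ 0.78844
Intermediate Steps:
X(D, q) = -320 (X(D, q) = -229 - 1*91 = -229 - 91 = -320)
-352345/(-445960) + X(-449, -347)/194972 = -352345/(-445960) - 320/194972 = -352345*(-1/445960) - 320*1/194972 = 70469/89192 - 80/48743 = 3427735107/4347485656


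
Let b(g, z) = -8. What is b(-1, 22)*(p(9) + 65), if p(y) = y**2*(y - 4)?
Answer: -3760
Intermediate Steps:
p(y) = y**2*(-4 + y)
b(-1, 22)*(p(9) + 65) = -8*(9**2*(-4 + 9) + 65) = -8*(81*5 + 65) = -8*(405 + 65) = -8*470 = -3760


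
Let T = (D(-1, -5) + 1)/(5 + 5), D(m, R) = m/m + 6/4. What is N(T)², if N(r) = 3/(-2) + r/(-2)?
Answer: 4489/1600 ≈ 2.8056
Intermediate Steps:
D(m, R) = 5/2 (D(m, R) = 1 + 6*(¼) = 1 + 3/2 = 5/2)
T = 7/20 (T = (5/2 + 1)/(5 + 5) = (7/2)/10 = (7/2)*(⅒) = 7/20 ≈ 0.35000)
N(r) = -3/2 - r/2 (N(r) = 3*(-½) + r*(-½) = -3/2 - r/2)
N(T)² = (-3/2 - ½*7/20)² = (-3/2 - 7/40)² = (-67/40)² = 4489/1600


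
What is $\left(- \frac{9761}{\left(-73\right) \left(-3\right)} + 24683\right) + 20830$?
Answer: $\frac{9957586}{219} \approx 45468.0$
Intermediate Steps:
$\left(- \frac{9761}{\left(-73\right) \left(-3\right)} + 24683\right) + 20830 = \left(- \frac{9761}{219} + 24683\right) + 20830 = \frac{5395816}{219} + 20830 = \frac{9957586}{219}$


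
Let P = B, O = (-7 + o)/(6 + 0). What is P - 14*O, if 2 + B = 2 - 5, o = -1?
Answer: 41/3 ≈ 13.667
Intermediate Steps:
O = -4/3 (O = (-7 - 1)/(6 + 0) = -8/6 = -8*1/6 = -4/3 ≈ -1.3333)
B = -5 (B = -2 + (2 - 5) = -2 - 3 = -5)
P = -5
P - 14*O = -5 - 14*(-4/3) = -5 + 56/3 = 41/3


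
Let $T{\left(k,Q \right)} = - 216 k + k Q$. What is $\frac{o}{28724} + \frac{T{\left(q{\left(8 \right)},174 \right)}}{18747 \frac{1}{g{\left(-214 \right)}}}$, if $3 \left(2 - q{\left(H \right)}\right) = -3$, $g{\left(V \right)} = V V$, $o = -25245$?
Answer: $- \frac{18468805591}{59832092} \approx -308.68$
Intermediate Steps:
$g{\left(V \right)} = V^{2}$
$q{\left(H \right)} = 3$ ($q{\left(H \right)} = 2 - -1 = 2 + 1 = 3$)
$T{\left(k,Q \right)} = - 216 k + Q k$
$\frac{o}{28724} + \frac{T{\left(q{\left(8 \right)},174 \right)}}{18747 \frac{1}{g{\left(-214 \right)}}} = - \frac{25245}{28724} + \frac{3 \left(-216 + 174\right)}{18747 \frac{1}{\left(-214\right)^{2}}} = \left(-25245\right) \frac{1}{28724} + \frac{3 \left(-42\right)}{18747 \cdot \frac{1}{45796}} = - \frac{25245}{28724} - \frac{126}{18747 \cdot \frac{1}{45796}} = - \frac{25245}{28724} - \frac{126}{\frac{18747}{45796}} = - \frac{25245}{28724} - \frac{641144}{2083} = - \frac{18468805591}{59832092}$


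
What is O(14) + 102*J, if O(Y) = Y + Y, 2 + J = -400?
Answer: -40976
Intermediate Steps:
J = -402 (J = -2 - 400 = -402)
O(Y) = 2*Y
O(14) + 102*J = 2*14 + 102*(-402) = 28 - 41004 = -40976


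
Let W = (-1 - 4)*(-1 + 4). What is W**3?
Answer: -3375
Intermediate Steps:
W = -15 (W = -5*3 = -15)
W**3 = (-15)**3 = -3375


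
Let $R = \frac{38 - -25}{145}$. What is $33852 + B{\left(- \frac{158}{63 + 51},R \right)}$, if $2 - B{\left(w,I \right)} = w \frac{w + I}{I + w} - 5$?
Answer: $\frac{1930042}{57} \approx 33860.0$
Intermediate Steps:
$R = \frac{63}{145}$ ($R = \left(38 + 25\right) \frac{1}{145} = 63 \cdot \frac{1}{145} = \frac{63}{145} \approx 0.43448$)
$B{\left(w,I \right)} = 7 - w$ ($B{\left(w,I \right)} = 2 - \left(w \frac{w + I}{I + w} - 5\right) = 2 - \left(w \frac{I + w}{I + w} - 5\right) = 2 - \left(w 1 - 5\right) = 2 - \left(w - 5\right) = 2 - \left(-5 + w\right) = 7 - w$)
$33852 + B{\left(- \frac{158}{63 + 51},R \right)} = 33852 + \left(7 - - \frac{158}{63 + 51}\right) = 33852 + \left(7 - - \frac{158}{114}\right) = 33852 + \left(7 - \left(-158\right) \frac{1}{114}\right) = 33852 + \left(7 - - \frac{79}{57}\right) = 33852 + \left(7 + \frac{79}{57}\right) = 33852 + \frac{478}{57} = \frac{1930042}{57}$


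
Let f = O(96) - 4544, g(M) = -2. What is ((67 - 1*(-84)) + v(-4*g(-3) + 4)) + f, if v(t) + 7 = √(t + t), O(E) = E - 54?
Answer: -4358 + 2*√6 ≈ -4353.1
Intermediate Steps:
O(E) = -54 + E
v(t) = -7 + √2*√t (v(t) = -7 + √(t + t) = -7 + √(2*t) = -7 + √2*√t)
f = -4502 (f = (-54 + 96) - 4544 = 42 - 4544 = -4502)
((67 - 1*(-84)) + v(-4*g(-3) + 4)) + f = ((67 - 1*(-84)) + (-7 + √2*√(-4*(-2) + 4))) - 4502 = ((67 + 84) + (-7 + √2*√(8 + 4))) - 4502 = (151 + (-7 + √2*√12)) - 4502 = (151 + (-7 + √2*(2*√3))) - 4502 = (151 + (-7 + 2*√6)) - 4502 = (144 + 2*√6) - 4502 = -4358 + 2*√6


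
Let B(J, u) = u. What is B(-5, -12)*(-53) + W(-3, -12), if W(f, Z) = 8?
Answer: 644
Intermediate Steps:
B(-5, -12)*(-53) + W(-3, -12) = -12*(-53) + 8 = 636 + 8 = 644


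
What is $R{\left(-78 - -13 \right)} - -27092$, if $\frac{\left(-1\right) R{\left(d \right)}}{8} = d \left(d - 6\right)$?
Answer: $-9828$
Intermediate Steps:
$R{\left(d \right)} = - 8 d \left(-6 + d\right)$ ($R{\left(d \right)} = - 8 d \left(d - 6\right) = - 8 d \left(-6 + d\right)$)
$R{\left(-78 - -13 \right)} - -27092 = 8 \left(-78 - -13\right) \left(6 - \left(-78 - -13\right)\right) - -27092 = 8 \left(-78 + 13\right) \left(6 - \left(-78 + 13\right)\right) + 27092 = 8 \left(-65\right) \left(6 - -65\right) + 27092 = 8 \left(-65\right) \left(6 + 65\right) + 27092 = 8 \left(-65\right) 71 + 27092 = -36920 + 27092 = -9828$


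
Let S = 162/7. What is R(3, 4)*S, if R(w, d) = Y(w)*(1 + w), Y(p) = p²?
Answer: 5832/7 ≈ 833.14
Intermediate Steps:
R(w, d) = w²*(1 + w)
S = 162/7 (S = 162*(⅐) = 162/7 ≈ 23.143)
R(3, 4)*S = (3²*(1 + 3))*(162/7) = (9*4)*(162/7) = 36*(162/7) = 5832/7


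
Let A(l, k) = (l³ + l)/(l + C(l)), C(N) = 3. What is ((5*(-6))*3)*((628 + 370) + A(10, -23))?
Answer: -1258560/13 ≈ -96812.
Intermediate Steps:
A(l, k) = (l + l³)/(3 + l) (A(l, k) = (l³ + l)/(l + 3) = (l + l³)/(3 + l))
((5*(-6))*3)*((628 + 370) + A(10, -23)) = ((5*(-6))*3)*((628 + 370) + (10 + 10³)/(3 + 10)) = (-30*3)*(998 + (10 + 1000)/13) = -90*(998 + (1/13)*1010) = -90*(998 + 1010/13) = -90*13984/13 = -1258560/13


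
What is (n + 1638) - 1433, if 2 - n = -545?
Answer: 752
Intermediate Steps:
n = 547 (n = 2 - 1*(-545) = 2 + 545 = 547)
(n + 1638) - 1433 = (547 + 1638) - 1433 = 2185 - 1433 = 752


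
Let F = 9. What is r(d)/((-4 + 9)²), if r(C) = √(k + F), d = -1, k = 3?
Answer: 2*√3/25 ≈ 0.13856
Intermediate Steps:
r(C) = 2*√3 (r(C) = √(3 + 9) = √12 = 2*√3)
r(d)/((-4 + 9)²) = (2*√3)/((-4 + 9)²) = (2*√3)/(5²) = (2*√3)/25 = (2*√3)*(1/25) = 2*√3/25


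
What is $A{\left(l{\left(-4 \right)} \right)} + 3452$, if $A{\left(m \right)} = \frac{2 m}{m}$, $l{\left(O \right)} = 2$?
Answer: $3454$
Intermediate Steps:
$A{\left(m \right)} = 2$
$A{\left(l{\left(-4 \right)} \right)} + 3452 = 2 + 3452 = 3454$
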